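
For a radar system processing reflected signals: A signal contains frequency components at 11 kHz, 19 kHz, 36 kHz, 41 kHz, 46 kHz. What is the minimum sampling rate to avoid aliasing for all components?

The highest frequency component is f_max = 46 kHz.
Nyquist rate = 2 * f_max = 2 * 46 kHz = 92 kHz.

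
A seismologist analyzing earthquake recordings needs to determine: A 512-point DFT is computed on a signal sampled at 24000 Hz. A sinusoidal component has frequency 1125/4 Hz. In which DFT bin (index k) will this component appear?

DFT frequency resolution = f_s/N = 24000/512 = 375/8 Hz
Bin index k = f_signal / resolution = 1125/4 / 375/8 = 6
The signal frequency 1125/4 Hz falls in DFT bin k = 6.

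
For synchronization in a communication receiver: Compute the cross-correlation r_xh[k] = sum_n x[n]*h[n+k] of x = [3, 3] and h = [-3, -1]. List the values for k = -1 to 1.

Both sequences indexed from 0 and zero outside their support.
Lags with overlap: k = -1 to 1.
  r_xh[-1] = x[1]*h[0] = -9
  r_xh[0] = x[0]*h[0] + x[1]*h[1] = -12
  r_xh[1] = x[0]*h[1] = -3
r_xh = [-9, -12, -3] (for k = -1, ..., 1)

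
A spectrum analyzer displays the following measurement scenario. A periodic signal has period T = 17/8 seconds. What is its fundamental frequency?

The fundamental frequency is the reciprocal of the period.
f = 1/T = 1/(17/8) = 8/17 Hz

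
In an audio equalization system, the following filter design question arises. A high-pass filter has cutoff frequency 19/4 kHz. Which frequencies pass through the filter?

A high-pass filter passes all frequencies above the cutoff frequency 19/4 kHz and attenuates lower frequencies.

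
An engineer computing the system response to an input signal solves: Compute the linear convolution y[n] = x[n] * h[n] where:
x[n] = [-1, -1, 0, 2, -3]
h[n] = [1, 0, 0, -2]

y[n] = sum_k x[k]*h[n-k]. Output length = len(x) + len(h) - 1 = 5 + 4 - 1 = 8.
y[0] = -1*1 = -1
y[1] = -1*1 + -1*0 = -1
y[2] = 0*1 + -1*0 + -1*0 = 0
y[3] = 2*1 + 0*0 + -1*0 + -1*-2 = 4
y[4] = -3*1 + 2*0 + 0*0 + -1*-2 = -1
y[5] = -3*0 + 2*0 + 0*-2 = 0
y[6] = -3*0 + 2*-2 = -4
y[7] = -3*-2 = 6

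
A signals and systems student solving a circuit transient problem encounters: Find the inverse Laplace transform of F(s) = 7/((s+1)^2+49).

Standard pair: w/((s+a)^2+w^2) <-> e^(-at)*sin(wt)*u(t)
With a=1, w=7: f(t) = e^(-t)*sin(7t)*u(t)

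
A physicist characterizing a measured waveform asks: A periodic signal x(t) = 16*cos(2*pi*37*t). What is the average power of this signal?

Average power of A*cos(wt) is A^2/2.
P = 16^2 / 2 = 256/2 = 128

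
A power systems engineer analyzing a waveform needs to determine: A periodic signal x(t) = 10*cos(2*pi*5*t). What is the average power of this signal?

Average power of A*cos(wt) is A^2/2.
P = 10^2 / 2 = 100/2 = 50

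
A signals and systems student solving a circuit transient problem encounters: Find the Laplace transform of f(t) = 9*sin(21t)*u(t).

Standard pair: sin(wt)*u(t) <-> w/(s^2+w^2)
With w = 21: L{9*sin(21t)*u(t)} = 189/(s^2+441)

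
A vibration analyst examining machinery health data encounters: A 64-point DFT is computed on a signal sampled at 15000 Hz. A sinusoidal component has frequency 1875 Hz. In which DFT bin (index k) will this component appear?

DFT frequency resolution = f_s/N = 15000/64 = 1875/8 Hz
Bin index k = f_signal / resolution = 1875 / 1875/8 = 8
The signal frequency 1875 Hz falls in DFT bin k = 8.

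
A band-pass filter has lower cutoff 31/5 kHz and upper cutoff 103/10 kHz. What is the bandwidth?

Bandwidth = f_high - f_low
= 103/10 kHz - 31/5 kHz = 41/10 kHz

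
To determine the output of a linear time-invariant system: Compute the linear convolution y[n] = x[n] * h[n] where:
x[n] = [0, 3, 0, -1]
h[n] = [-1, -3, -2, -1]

y[n] = sum_k x[k]*h[n-k]. Output length = len(x) + len(h) - 1 = 4 + 4 - 1 = 7.
y[0] = 0*-1 = 0
y[1] = 3*-1 + 0*-3 = -3
y[2] = 0*-1 + 3*-3 + 0*-2 = -9
y[3] = -1*-1 + 0*-3 + 3*-2 + 0*-1 = -5
y[4] = -1*-3 + 0*-2 + 3*-1 = 0
y[5] = -1*-2 + 0*-1 = 2
y[6] = -1*-1 = 1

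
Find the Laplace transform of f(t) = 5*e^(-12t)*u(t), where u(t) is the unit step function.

Standard Laplace transform pair:
e^(-at)*u(t) <-> 1/(s+a)
With a = 12: L{5*e^(-12t)*u(t)} = 5/(s+12), ROC: Re(s) > -12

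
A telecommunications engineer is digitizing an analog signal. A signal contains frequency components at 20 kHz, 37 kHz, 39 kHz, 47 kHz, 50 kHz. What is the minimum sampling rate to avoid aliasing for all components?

The highest frequency component is f_max = 50 kHz.
Nyquist rate = 2 * f_max = 2 * 50 kHz = 100 kHz.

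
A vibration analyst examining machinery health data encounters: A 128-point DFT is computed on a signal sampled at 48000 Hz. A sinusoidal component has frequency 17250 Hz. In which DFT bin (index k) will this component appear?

DFT frequency resolution = f_s/N = 48000/128 = 375 Hz
Bin index k = f_signal / resolution = 17250 / 375 = 46
The signal frequency 17250 Hz falls in DFT bin k = 46.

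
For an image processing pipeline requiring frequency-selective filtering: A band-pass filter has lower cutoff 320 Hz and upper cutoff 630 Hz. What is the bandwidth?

Bandwidth = f_high - f_low
= 630 Hz - 320 Hz = 310 Hz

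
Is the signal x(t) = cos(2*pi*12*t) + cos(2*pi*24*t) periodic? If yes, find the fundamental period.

f1 = 12 Hz, f2 = 24 Hz
Period T1 = 1/12, T2 = 1/24
Ratio T1/T2 = 24/12, which is rational.
The signal is periodic with fundamental period T = 1/GCD(12,24) = 1/12 s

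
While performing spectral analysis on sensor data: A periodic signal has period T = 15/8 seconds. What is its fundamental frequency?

The fundamental frequency is the reciprocal of the period.
f = 1/T = 1/(15/8) = 8/15 Hz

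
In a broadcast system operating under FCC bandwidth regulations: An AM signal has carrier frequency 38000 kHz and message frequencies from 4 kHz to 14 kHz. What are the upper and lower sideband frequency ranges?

Upper sideband (USB) = fc + [fm_low, fm_high] = 38000 + [4, 14] = [38004, 38014] kHz
Lower sideband (LSB) = fc - [fm_high, fm_low] = 38000 - [14, 4] = [37986, 37996] kHz
Total occupied spectrum: 37986 kHz to 38014 kHz (plus carrier at 38000 kHz)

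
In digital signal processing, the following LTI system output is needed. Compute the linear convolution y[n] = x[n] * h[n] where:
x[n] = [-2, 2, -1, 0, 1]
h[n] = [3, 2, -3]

y[n] = sum_k x[k]*h[n-k]. Output length = len(x) + len(h) - 1 = 5 + 3 - 1 = 7.
y[0] = -2*3 = -6
y[1] = 2*3 + -2*2 = 2
y[2] = -1*3 + 2*2 + -2*-3 = 7
y[3] = 0*3 + -1*2 + 2*-3 = -8
y[4] = 1*3 + 0*2 + -1*-3 = 6
y[5] = 1*2 + 0*-3 = 2
y[6] = 1*-3 = -3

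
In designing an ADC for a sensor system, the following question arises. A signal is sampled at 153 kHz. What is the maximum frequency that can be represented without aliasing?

The maximum frequency that can be represented without aliasing
is the Nyquist frequency: f_max = f_s / 2 = 153 kHz / 2 = 153/2 kHz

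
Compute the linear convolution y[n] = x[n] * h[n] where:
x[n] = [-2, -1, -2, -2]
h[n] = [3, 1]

y[n] = sum_k x[k]*h[n-k]. Output length = len(x) + len(h) - 1 = 4 + 2 - 1 = 5.
y[0] = -2*3 = -6
y[1] = -1*3 + -2*1 = -5
y[2] = -2*3 + -1*1 = -7
y[3] = -2*3 + -2*1 = -8
y[4] = -2*1 = -2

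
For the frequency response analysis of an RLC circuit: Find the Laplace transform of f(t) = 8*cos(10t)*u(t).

Standard pair: cos(wt)*u(t) <-> s/(s^2+w^2)
With w = 10: L{8*cos(10t)*u(t)} = 8s/(s^2+100)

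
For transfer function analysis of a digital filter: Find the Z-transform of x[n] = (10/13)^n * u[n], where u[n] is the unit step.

The Z-transform of a^n * u[n] is z/(z-a) for |z| > |a|.
Here a = 10/13, so X(z) = z/(z - (10/13)) = 13z/(13z - 10)
ROC: |z| > 10/13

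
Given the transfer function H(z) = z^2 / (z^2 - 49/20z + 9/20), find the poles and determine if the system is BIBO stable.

Poles are roots of the denominator: z^2 - 49/20z + 9/20 = 0.
Quadratic formula: z = [-(-49/20) +/- sqrt((-49/20)^2 - 4*(9/20))] / 2
Discriminant = 2401/400 - 9/5 = 1681/400; sqrt = 41/20.
z = (49/20 +/- 41/20) / 2 => z = 9/4 or z = 1/5.
|p1| = 9/4, |p2| = 1/5.
For BIBO stability, all poles must lie inside the unit circle (|p| < 1).
System is UNSTABLE since at least one |p| >= 1.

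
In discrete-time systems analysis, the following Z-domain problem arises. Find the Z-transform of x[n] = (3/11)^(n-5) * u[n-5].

Time-shifting property: if X(z) = Z{x[n]}, then Z{x[n-d]} = z^(-d) * X(z)
X(z) = z/(z - 3/11) for x[n] = (3/11)^n * u[n]
Z{x[n-5]} = z^(-5) * z/(z - 3/11) = z^(-4)/(z - 3/11)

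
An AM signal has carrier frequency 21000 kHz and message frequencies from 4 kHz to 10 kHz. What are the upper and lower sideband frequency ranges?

Upper sideband (USB) = fc + [fm_low, fm_high] = 21000 + [4, 10] = [21004, 21010] kHz
Lower sideband (LSB) = fc - [fm_high, fm_low] = 21000 - [10, 4] = [20990, 20996] kHz
Total occupied spectrum: 20990 kHz to 21010 kHz (plus carrier at 21000 kHz)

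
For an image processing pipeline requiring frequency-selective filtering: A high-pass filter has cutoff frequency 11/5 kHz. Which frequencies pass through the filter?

A high-pass filter passes all frequencies above the cutoff frequency 11/5 kHz and attenuates lower frequencies.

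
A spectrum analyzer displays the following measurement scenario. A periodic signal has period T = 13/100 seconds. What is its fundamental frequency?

The fundamental frequency is the reciprocal of the period.
f = 1/T = 1/(13/100) = 100/13 Hz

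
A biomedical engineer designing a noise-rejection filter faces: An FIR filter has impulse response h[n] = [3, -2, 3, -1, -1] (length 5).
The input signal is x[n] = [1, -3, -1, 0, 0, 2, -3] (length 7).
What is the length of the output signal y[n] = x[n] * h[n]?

For linear convolution, the output length is:
len(y) = len(x) + len(h) - 1 = 7 + 5 - 1 = 11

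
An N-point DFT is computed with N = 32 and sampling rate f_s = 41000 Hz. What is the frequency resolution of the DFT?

DFT frequency resolution = f_s / N
= 41000 / 32 = 5125/4 Hz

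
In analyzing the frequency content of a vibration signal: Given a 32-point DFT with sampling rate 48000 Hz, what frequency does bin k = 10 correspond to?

The frequency of DFT bin k is: f_k = k * f_s / N
f_10 = 10 * 48000 / 32 = 15000 Hz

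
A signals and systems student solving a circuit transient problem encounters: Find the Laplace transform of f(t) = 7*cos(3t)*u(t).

Standard pair: cos(wt)*u(t) <-> s/(s^2+w^2)
With w = 3: L{7*cos(3t)*u(t)} = 7s/(s^2+9)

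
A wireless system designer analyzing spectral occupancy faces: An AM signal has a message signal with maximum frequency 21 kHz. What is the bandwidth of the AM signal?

In AM (double-sideband), the bandwidth is twice the message frequency.
BW = 2 * f_m = 2 * 21 kHz = 42 kHz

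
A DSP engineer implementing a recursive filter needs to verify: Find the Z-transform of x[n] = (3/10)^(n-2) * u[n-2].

Time-shifting property: if X(z) = Z{x[n]}, then Z{x[n-d]} = z^(-d) * X(z)
X(z) = z/(z - 3/10) for x[n] = (3/10)^n * u[n]
Z{x[n-2]} = z^(-2) * z/(z - 3/10) = z^(-1)/(z - 3/10)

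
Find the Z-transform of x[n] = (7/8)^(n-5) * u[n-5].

Time-shifting property: if X(z) = Z{x[n]}, then Z{x[n-d]} = z^(-d) * X(z)
X(z) = z/(z - 7/8) for x[n] = (7/8)^n * u[n]
Z{x[n-5]} = z^(-5) * z/(z - 7/8) = z^(-4)/(z - 7/8)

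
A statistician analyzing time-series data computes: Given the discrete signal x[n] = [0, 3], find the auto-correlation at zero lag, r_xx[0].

The auto-correlation at zero lag r_xx[0] equals the signal energy.
r_xx[0] = sum of x[n]^2 = 0^2 + 3^2
= 0 + 9 = 9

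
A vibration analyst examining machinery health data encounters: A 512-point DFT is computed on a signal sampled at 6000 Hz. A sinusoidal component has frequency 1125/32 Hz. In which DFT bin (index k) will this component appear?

DFT frequency resolution = f_s/N = 6000/512 = 375/32 Hz
Bin index k = f_signal / resolution = 1125/32 / 375/32 = 3
The signal frequency 1125/32 Hz falls in DFT bin k = 3.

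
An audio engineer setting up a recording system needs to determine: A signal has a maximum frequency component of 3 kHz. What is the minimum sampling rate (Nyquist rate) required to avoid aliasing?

By the Nyquist-Shannon sampling theorem,
the minimum sampling rate (Nyquist rate) must be at least 2 * f_max.
Nyquist rate = 2 * 3 kHz = 6 kHz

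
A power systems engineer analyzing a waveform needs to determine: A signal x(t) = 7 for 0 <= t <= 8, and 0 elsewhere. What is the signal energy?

Energy = integral of |x(t)|^2 dt over the signal duration
= 7^2 * 8 = 49 * 8 = 392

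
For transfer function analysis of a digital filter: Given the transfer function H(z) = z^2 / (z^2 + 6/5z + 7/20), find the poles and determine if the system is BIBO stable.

Poles are roots of the denominator: z^2 + 6/5z + 7/20 = 0.
Quadratic formula: z = [-(6/5) +/- sqrt((6/5)^2 - 4*(7/20))] / 2
Discriminant = 36/25 - 7/5 = 1/25; sqrt = 1/5.
z = (-6/5 +/- 1/5) / 2 => z = -1/2 or z = -7/10.
|p1| = 1/2, |p2| = 7/10.
For BIBO stability, all poles must lie inside the unit circle (|p| < 1).
System is STABLE since both |p| < 1.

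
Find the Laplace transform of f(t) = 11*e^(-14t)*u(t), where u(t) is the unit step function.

Standard Laplace transform pair:
e^(-at)*u(t) <-> 1/(s+a)
With a = 14: L{11*e^(-14t)*u(t)} = 11/(s+14), ROC: Re(s) > -14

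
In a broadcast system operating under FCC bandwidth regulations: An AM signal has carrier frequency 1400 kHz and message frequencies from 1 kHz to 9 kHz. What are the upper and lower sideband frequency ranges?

Upper sideband (USB) = fc + [fm_low, fm_high] = 1400 + [1, 9] = [1401, 1409] kHz
Lower sideband (LSB) = fc - [fm_high, fm_low] = 1400 - [9, 1] = [1391, 1399] kHz
Total occupied spectrum: 1391 kHz to 1409 kHz (plus carrier at 1400 kHz)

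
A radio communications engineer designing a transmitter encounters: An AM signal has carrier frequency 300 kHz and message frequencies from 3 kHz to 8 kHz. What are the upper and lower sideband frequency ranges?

Upper sideband (USB) = fc + [fm_low, fm_high] = 300 + [3, 8] = [303, 308] kHz
Lower sideband (LSB) = fc - [fm_high, fm_low] = 300 - [8, 3] = [292, 297] kHz
Total occupied spectrum: 292 kHz to 308 kHz (plus carrier at 300 kHz)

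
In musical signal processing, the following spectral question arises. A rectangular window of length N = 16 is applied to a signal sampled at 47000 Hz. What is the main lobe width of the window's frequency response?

For a rectangular window of length N,
the main lobe width in frequency is 2*f_s/N.
= 2*47000/16 = 5875 Hz
This determines the minimum frequency separation for resolving two sinusoids.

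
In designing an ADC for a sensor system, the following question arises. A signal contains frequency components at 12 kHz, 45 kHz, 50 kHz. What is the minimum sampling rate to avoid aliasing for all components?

The highest frequency component is f_max = 50 kHz.
Nyquist rate = 2 * f_max = 2 * 50 kHz = 100 kHz.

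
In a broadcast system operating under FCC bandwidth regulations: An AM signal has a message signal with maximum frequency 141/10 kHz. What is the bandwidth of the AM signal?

In AM (double-sideband), the bandwidth is twice the message frequency.
BW = 2 * f_m = 2 * 141/10 kHz = 141/5 kHz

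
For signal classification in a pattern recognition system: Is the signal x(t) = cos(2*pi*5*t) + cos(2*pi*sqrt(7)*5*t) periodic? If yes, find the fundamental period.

f1 = 5 Hz, f2 = 5*sqrt(7) Hz
Ratio f2/f1 = sqrt(7), which is irrational.
Since the frequency ratio is irrational, no common period exists.
The signal is not periodic.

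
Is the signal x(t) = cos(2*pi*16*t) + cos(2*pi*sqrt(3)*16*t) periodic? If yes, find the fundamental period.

f1 = 16 Hz, f2 = 16*sqrt(3) Hz
Ratio f2/f1 = sqrt(3), which is irrational.
Since the frequency ratio is irrational, no common period exists.
The signal is not periodic.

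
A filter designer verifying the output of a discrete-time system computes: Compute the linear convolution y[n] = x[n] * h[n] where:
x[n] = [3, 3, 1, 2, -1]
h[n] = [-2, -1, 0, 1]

y[n] = sum_k x[k]*h[n-k]. Output length = len(x) + len(h) - 1 = 5 + 4 - 1 = 8.
y[0] = 3*-2 = -6
y[1] = 3*-2 + 3*-1 = -9
y[2] = 1*-2 + 3*-1 + 3*0 = -5
y[3] = 2*-2 + 1*-1 + 3*0 + 3*1 = -2
y[4] = -1*-2 + 2*-1 + 1*0 + 3*1 = 3
y[5] = -1*-1 + 2*0 + 1*1 = 2
y[6] = -1*0 + 2*1 = 2
y[7] = -1*1 = -1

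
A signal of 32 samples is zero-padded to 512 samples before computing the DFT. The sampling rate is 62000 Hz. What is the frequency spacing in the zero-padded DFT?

Original DFT: N = 32, resolution = f_s/N = 62000/32 = 3875/2 Hz
Zero-padded DFT: N = 512, resolution = f_s/N = 62000/512 = 3875/32 Hz
Zero-padding interpolates the spectrum (finer frequency grid)
but does NOT improve the true spectral resolution (ability to resolve close frequencies).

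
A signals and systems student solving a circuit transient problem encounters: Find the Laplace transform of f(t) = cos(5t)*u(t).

Standard pair: cos(wt)*u(t) <-> s/(s^2+w^2)
With w = 5: L{cos(5t)*u(t)} = s/(s^2+25)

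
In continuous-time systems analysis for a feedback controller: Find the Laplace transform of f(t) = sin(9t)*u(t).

Standard pair: sin(wt)*u(t) <-> w/(s^2+w^2)
With w = 9: L{sin(9t)*u(t)} = 9/(s^2+81)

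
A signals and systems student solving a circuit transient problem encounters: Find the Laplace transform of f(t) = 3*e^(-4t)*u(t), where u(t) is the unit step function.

Standard Laplace transform pair:
e^(-at)*u(t) <-> 1/(s+a)
With a = 4: L{3*e^(-4t)*u(t)} = 3/(s+4), ROC: Re(s) > -4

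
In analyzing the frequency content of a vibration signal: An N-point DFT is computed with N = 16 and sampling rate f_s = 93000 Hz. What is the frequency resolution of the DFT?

DFT frequency resolution = f_s / N
= 93000 / 16 = 11625/2 Hz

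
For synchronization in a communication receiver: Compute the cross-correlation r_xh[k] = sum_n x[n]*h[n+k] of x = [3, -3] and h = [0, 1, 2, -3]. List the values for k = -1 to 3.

Both sequences indexed from 0 and zero outside their support.
Lags with overlap: k = -1 to 3.
  r_xh[-1] = x[1]*h[0] = 0
  r_xh[0] = x[0]*h[0] + x[1]*h[1] = -3
  r_xh[1] = x[0]*h[1] + x[1]*h[2] = -3
  r_xh[2] = x[0]*h[2] + x[1]*h[3] = 15
  r_xh[3] = x[0]*h[3] = -9
r_xh = [0, -3, -3, 15, -9] (for k = -1, ..., 3)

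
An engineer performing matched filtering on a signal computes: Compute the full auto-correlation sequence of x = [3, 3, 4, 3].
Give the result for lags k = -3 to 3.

r_xx[k] = sum_m x[m]*x[m+k], indexed from 0, for k = -3 to 3:
  r_xx[-3] = x[3]*x[0] = 9
  r_xx[-2] = x[2]*x[0] + x[3]*x[1] = 21
  r_xx[-1] = x[1]*x[0] + x[2]*x[1] + x[3]*x[2] = 33
  r_xx[0] = x[0]*x[0] + x[1]*x[1] + x[2]*x[2] + x[3]*x[3] = 43
  r_xx[1] = x[0]*x[1] + x[1]*x[2] + x[2]*x[3] = 33
  r_xx[2] = x[0]*x[2] + x[1]*x[3] = 21
  r_xx[3] = x[0]*x[3] = 9
r_xx = [9, 21, 33, 43, 33, 21, 9]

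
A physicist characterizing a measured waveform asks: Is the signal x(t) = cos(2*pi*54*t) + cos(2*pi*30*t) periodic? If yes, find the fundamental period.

f1 = 54 Hz, f2 = 30 Hz
Period T1 = 1/54, T2 = 1/30
Ratio T1/T2 = 30/54, which is rational.
The signal is periodic with fundamental period T = 1/GCD(54,30) = 1/6 s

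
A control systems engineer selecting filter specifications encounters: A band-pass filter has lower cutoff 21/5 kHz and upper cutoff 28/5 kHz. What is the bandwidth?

Bandwidth = f_high - f_low
= 28/5 kHz - 21/5 kHz = 7/5 kHz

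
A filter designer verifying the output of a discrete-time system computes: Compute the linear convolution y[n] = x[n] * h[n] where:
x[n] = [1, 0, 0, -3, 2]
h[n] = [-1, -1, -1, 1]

y[n] = sum_k x[k]*h[n-k]. Output length = len(x) + len(h) - 1 = 5 + 4 - 1 = 8.
y[0] = 1*-1 = -1
y[1] = 0*-1 + 1*-1 = -1
y[2] = 0*-1 + 0*-1 + 1*-1 = -1
y[3] = -3*-1 + 0*-1 + 0*-1 + 1*1 = 4
y[4] = 2*-1 + -3*-1 + 0*-1 + 0*1 = 1
y[5] = 2*-1 + -3*-1 + 0*1 = 1
y[6] = 2*-1 + -3*1 = -5
y[7] = 2*1 = 2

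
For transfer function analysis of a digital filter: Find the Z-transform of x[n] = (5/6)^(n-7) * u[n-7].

Time-shifting property: if X(z) = Z{x[n]}, then Z{x[n-d]} = z^(-d) * X(z)
X(z) = z/(z - 5/6) for x[n] = (5/6)^n * u[n]
Z{x[n-7]} = z^(-7) * z/(z - 5/6) = z^(-6)/(z - 5/6)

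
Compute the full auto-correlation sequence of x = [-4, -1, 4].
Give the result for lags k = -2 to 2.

r_xx[k] = sum_m x[m]*x[m+k], indexed from 0, for k = -2 to 2:
  r_xx[-2] = x[2]*x[0] = -16
  r_xx[-1] = x[1]*x[0] + x[2]*x[1] = 0
  r_xx[0] = x[0]*x[0] + x[1]*x[1] + x[2]*x[2] = 33
  r_xx[1] = x[0]*x[1] + x[1]*x[2] = 0
  r_xx[2] = x[0]*x[2] = -16
r_xx = [-16, 0, 33, 0, -16]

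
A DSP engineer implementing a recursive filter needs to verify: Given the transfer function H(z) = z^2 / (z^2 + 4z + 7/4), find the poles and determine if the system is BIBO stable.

Poles are roots of the denominator: z^2 + 4z + 7/4 = 0.
Quadratic formula: z = [-(4) +/- sqrt((4)^2 - 4*(7/4))] / 2
Discriminant = 16 - 7 = 9; sqrt = 3.
z = (-4 +/- 3) / 2 => z = -1/2 or z = -7/2.
|p1| = 7/2, |p2| = 1/2.
For BIBO stability, all poles must lie inside the unit circle (|p| < 1).
System is UNSTABLE since at least one |p| >= 1.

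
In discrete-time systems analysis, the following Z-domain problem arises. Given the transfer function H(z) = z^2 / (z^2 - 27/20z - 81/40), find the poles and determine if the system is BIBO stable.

Poles are roots of the denominator: z^2 - 27/20z - 81/40 = 0.
Quadratic formula: z = [-(-27/20) +/- sqrt((-27/20)^2 - 4*(-81/40))] / 2
Discriminant = 729/400 + 81/10 = 3969/400; sqrt = 63/20.
z = (27/20 +/- 63/20) / 2 => z = 9/4 or z = -9/10.
|p1| = 9/4, |p2| = 9/10.
For BIBO stability, all poles must lie inside the unit circle (|p| < 1).
System is UNSTABLE since at least one |p| >= 1.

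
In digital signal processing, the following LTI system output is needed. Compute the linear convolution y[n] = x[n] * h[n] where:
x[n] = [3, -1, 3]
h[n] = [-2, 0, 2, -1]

y[n] = sum_k x[k]*h[n-k]. Output length = len(x) + len(h) - 1 = 3 + 4 - 1 = 6.
y[0] = 3*-2 = -6
y[1] = -1*-2 + 3*0 = 2
y[2] = 3*-2 + -1*0 + 3*2 = 0
y[3] = 3*0 + -1*2 + 3*-1 = -5
y[4] = 3*2 + -1*-1 = 7
y[5] = 3*-1 = -3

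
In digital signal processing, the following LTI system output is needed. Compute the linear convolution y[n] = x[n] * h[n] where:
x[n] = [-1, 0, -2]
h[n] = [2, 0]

y[n] = sum_k x[k]*h[n-k]. Output length = len(x) + len(h) - 1 = 3 + 2 - 1 = 4.
y[0] = -1*2 = -2
y[1] = 0*2 + -1*0 = 0
y[2] = -2*2 + 0*0 = -4
y[3] = -2*0 = 0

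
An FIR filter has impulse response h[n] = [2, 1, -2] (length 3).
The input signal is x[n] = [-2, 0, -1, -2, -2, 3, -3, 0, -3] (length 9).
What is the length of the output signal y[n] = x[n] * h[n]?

For linear convolution, the output length is:
len(y) = len(x) + len(h) - 1 = 9 + 3 - 1 = 11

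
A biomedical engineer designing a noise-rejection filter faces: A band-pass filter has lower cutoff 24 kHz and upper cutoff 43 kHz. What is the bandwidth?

Bandwidth = f_high - f_low
= 43 kHz - 24 kHz = 19 kHz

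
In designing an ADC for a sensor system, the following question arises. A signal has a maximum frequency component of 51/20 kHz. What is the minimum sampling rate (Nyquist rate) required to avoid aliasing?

By the Nyquist-Shannon sampling theorem,
the minimum sampling rate (Nyquist rate) must be at least 2 * f_max.
Nyquist rate = 2 * 51/20 kHz = 51/10 kHz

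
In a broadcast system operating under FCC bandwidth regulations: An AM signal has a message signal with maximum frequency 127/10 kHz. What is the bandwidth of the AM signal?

In AM (double-sideband), the bandwidth is twice the message frequency.
BW = 2 * f_m = 2 * 127/10 kHz = 127/5 kHz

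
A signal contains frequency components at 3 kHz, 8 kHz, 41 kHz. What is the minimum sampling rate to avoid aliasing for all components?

The highest frequency component is f_max = 41 kHz.
Nyquist rate = 2 * f_max = 2 * 41 kHz = 82 kHz.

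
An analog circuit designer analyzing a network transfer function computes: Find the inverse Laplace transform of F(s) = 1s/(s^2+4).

Standard pair: s/(s^2+w^2) <-> cos(wt)*u(t)
With k=1, w=2: f(t) = cos(2t)*u(t)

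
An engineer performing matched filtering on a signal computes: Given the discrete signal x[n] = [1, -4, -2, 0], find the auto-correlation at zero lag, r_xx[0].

The auto-correlation at zero lag r_xx[0] equals the signal energy.
r_xx[0] = sum of x[n]^2 = 1^2 + (-4)^2 + (-2)^2 + 0^2
= 1 + 16 + 4 + 0 = 21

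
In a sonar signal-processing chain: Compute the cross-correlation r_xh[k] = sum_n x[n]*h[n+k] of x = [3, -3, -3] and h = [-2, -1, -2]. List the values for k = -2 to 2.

Both sequences indexed from 0 and zero outside their support.
Lags with overlap: k = -2 to 2.
  r_xh[-2] = x[2]*h[0] = 6
  r_xh[-1] = x[1]*h[0] + x[2]*h[1] = 9
  r_xh[0] = x[0]*h[0] + x[1]*h[1] + x[2]*h[2] = 3
  r_xh[1] = x[0]*h[1] + x[1]*h[2] = 3
  r_xh[2] = x[0]*h[2] = -6
r_xh = [6, 9, 3, 3, -6] (for k = -2, ..., 2)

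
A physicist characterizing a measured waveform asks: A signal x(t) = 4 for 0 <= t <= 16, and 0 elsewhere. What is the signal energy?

Energy = integral of |x(t)|^2 dt over the signal duration
= 4^2 * 16 = 16 * 16 = 256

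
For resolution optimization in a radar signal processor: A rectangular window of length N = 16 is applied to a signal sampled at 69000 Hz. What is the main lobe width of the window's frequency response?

For a rectangular window of length N,
the main lobe width in frequency is 2*f_s/N.
= 2*69000/16 = 8625 Hz
This determines the minimum frequency separation for resolving two sinusoids.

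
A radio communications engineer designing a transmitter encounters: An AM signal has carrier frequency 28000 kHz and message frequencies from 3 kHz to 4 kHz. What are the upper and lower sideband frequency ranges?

Upper sideband (USB) = fc + [fm_low, fm_high] = 28000 + [3, 4] = [28003, 28004] kHz
Lower sideband (LSB) = fc - [fm_high, fm_low] = 28000 - [4, 3] = [27996, 27997] kHz
Total occupied spectrum: 27996 kHz to 28004 kHz (plus carrier at 28000 kHz)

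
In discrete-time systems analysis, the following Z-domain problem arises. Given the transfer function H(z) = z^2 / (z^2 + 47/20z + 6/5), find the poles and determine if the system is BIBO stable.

Poles are roots of the denominator: z^2 + 47/20z + 6/5 = 0.
Quadratic formula: z = [-(47/20) +/- sqrt((47/20)^2 - 4*(6/5))] / 2
Discriminant = 2209/400 - 24/5 = 289/400; sqrt = 17/20.
z = (-47/20 +/- 17/20) / 2 => z = -3/4 or z = -8/5.
|p1| = 8/5, |p2| = 3/4.
For BIBO stability, all poles must lie inside the unit circle (|p| < 1).
System is UNSTABLE since at least one |p| >= 1.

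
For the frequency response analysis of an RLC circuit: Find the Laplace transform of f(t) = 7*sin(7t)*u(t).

Standard pair: sin(wt)*u(t) <-> w/(s^2+w^2)
With w = 7: L{7*sin(7t)*u(t)} = 49/(s^2+49)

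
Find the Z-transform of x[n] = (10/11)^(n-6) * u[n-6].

Time-shifting property: if X(z) = Z{x[n]}, then Z{x[n-d]} = z^(-d) * X(z)
X(z) = z/(z - 10/11) for x[n] = (10/11)^n * u[n]
Z{x[n-6]} = z^(-6) * z/(z - 10/11) = z^(-5)/(z - 10/11)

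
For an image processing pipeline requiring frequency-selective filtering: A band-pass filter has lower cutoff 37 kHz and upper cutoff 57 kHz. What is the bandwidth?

Bandwidth = f_high - f_low
= 57 kHz - 37 kHz = 20 kHz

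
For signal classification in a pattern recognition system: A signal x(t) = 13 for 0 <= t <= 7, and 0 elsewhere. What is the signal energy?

Energy = integral of |x(t)|^2 dt over the signal duration
= 13^2 * 7 = 169 * 7 = 1183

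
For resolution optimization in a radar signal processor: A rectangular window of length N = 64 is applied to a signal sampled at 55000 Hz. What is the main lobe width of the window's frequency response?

For a rectangular window of length N,
the main lobe width in frequency is 2*f_s/N.
= 2*55000/64 = 6875/4 Hz
This determines the minimum frequency separation for resolving two sinusoids.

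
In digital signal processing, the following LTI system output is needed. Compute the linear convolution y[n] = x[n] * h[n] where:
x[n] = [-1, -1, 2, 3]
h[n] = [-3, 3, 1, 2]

y[n] = sum_k x[k]*h[n-k]. Output length = len(x) + len(h) - 1 = 4 + 4 - 1 = 7.
y[0] = -1*-3 = 3
y[1] = -1*-3 + -1*3 = 0
y[2] = 2*-3 + -1*3 + -1*1 = -10
y[3] = 3*-3 + 2*3 + -1*1 + -1*2 = -6
y[4] = 3*3 + 2*1 + -1*2 = 9
y[5] = 3*1 + 2*2 = 7
y[6] = 3*2 = 6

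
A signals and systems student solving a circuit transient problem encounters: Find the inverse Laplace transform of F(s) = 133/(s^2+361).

Standard pair: w/(s^2+w^2) <-> sin(wt)*u(t)
Recognize w^2 = 361, so w = 19; numerator 133 = 7*19.
f(t) = 7*sin(19t)*u(t)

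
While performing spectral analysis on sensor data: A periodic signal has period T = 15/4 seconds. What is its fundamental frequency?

The fundamental frequency is the reciprocal of the period.
f = 1/T = 1/(15/4) = 4/15 Hz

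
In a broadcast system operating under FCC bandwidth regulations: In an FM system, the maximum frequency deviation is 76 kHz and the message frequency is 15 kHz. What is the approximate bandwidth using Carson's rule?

Carson's rule: BW = 2*(delta_f + f_m)
= 2*(76 + 15) kHz = 182 kHz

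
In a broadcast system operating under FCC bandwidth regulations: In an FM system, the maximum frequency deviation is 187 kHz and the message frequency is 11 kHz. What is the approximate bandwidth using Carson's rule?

Carson's rule: BW = 2*(delta_f + f_m)
= 2*(187 + 11) kHz = 396 kHz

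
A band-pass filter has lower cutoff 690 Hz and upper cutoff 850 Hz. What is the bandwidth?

Bandwidth = f_high - f_low
= 850 Hz - 690 Hz = 160 Hz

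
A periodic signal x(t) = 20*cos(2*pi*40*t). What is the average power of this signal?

Average power of A*cos(wt) is A^2/2.
P = 20^2 / 2 = 400/2 = 200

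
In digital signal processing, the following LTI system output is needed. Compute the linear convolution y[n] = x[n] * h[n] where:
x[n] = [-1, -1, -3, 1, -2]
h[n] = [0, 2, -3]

y[n] = sum_k x[k]*h[n-k]. Output length = len(x) + len(h) - 1 = 5 + 3 - 1 = 7.
y[0] = -1*0 = 0
y[1] = -1*0 + -1*2 = -2
y[2] = -3*0 + -1*2 + -1*-3 = 1
y[3] = 1*0 + -3*2 + -1*-3 = -3
y[4] = -2*0 + 1*2 + -3*-3 = 11
y[5] = -2*2 + 1*-3 = -7
y[6] = -2*-3 = 6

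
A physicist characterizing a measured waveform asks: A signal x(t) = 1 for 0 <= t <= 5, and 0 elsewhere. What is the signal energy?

Energy = integral of |x(t)|^2 dt over the signal duration
= 1^2 * 5 = 1 * 5 = 5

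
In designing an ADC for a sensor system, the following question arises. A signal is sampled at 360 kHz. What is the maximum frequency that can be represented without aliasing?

The maximum frequency that can be represented without aliasing
is the Nyquist frequency: f_max = f_s / 2 = 360 kHz / 2 = 180 kHz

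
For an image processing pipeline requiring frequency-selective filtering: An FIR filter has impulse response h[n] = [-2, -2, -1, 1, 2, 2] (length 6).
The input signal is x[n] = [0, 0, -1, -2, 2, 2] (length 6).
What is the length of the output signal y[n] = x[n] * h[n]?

For linear convolution, the output length is:
len(y) = len(x) + len(h) - 1 = 6 + 6 - 1 = 11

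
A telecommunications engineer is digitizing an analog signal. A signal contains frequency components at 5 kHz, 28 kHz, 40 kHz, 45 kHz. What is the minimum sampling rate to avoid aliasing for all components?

The highest frequency component is f_max = 45 kHz.
Nyquist rate = 2 * f_max = 2 * 45 kHz = 90 kHz.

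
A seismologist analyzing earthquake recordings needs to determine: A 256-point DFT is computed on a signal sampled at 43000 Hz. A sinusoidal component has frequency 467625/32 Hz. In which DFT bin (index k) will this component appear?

DFT frequency resolution = f_s/N = 43000/256 = 5375/32 Hz
Bin index k = f_signal / resolution = 467625/32 / 5375/32 = 87
The signal frequency 467625/32 Hz falls in DFT bin k = 87.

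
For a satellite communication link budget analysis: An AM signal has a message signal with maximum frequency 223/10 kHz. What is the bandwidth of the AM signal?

In AM (double-sideband), the bandwidth is twice the message frequency.
BW = 2 * f_m = 2 * 223/10 kHz = 223/5 kHz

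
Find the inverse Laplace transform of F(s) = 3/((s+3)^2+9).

Standard pair: w/((s+a)^2+w^2) <-> e^(-at)*sin(wt)*u(t)
With a=3, w=3: f(t) = e^(-3t)*sin(3t)*u(t)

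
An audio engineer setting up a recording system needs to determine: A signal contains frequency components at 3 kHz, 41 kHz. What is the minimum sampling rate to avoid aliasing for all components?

The highest frequency component is f_max = 41 kHz.
Nyquist rate = 2 * f_max = 2 * 41 kHz = 82 kHz.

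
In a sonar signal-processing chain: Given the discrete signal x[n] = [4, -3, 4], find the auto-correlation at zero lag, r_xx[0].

The auto-correlation at zero lag r_xx[0] equals the signal energy.
r_xx[0] = sum of x[n]^2 = 4^2 + (-3)^2 + 4^2
= 16 + 9 + 16 = 41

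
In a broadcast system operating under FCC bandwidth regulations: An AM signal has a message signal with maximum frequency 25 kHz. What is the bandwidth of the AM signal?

In AM (double-sideband), the bandwidth is twice the message frequency.
BW = 2 * f_m = 2 * 25 kHz = 50 kHz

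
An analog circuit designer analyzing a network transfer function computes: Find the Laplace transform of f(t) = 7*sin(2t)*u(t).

Standard pair: sin(wt)*u(t) <-> w/(s^2+w^2)
With w = 2: L{7*sin(2t)*u(t)} = 14/(s^2+4)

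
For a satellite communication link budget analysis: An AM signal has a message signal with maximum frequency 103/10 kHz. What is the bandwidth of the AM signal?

In AM (double-sideband), the bandwidth is twice the message frequency.
BW = 2 * f_m = 2 * 103/10 kHz = 103/5 kHz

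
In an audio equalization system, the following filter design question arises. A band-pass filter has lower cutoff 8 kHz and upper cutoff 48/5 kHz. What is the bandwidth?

Bandwidth = f_high - f_low
= 48/5 kHz - 8 kHz = 8/5 kHz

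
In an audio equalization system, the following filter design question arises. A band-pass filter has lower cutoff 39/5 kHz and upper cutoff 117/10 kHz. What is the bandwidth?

Bandwidth = f_high - f_low
= 117/10 kHz - 39/5 kHz = 39/10 kHz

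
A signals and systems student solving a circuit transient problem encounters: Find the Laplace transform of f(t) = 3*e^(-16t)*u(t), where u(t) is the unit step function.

Standard Laplace transform pair:
e^(-at)*u(t) <-> 1/(s+a)
With a = 16: L{3*e^(-16t)*u(t)} = 3/(s+16), ROC: Re(s) > -16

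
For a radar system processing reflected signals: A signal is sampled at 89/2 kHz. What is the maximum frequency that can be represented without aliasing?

The maximum frequency that can be represented without aliasing
is the Nyquist frequency: f_max = f_s / 2 = 89/2 kHz / 2 = 89/4 kHz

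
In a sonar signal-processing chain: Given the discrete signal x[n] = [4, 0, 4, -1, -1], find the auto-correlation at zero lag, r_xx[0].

The auto-correlation at zero lag r_xx[0] equals the signal energy.
r_xx[0] = sum of x[n]^2 = 4^2 + 0^2 + 4^2 + (-1)^2 + (-1)^2
= 16 + 0 + 16 + 1 + 1 = 34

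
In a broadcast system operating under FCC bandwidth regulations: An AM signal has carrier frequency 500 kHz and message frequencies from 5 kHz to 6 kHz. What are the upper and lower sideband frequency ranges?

Upper sideband (USB) = fc + [fm_low, fm_high] = 500 + [5, 6] = [505, 506] kHz
Lower sideband (LSB) = fc - [fm_high, fm_low] = 500 - [6, 5] = [494, 495] kHz
Total occupied spectrum: 494 kHz to 506 kHz (plus carrier at 500 kHz)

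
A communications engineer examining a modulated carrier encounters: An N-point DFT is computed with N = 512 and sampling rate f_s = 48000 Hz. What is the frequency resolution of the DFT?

DFT frequency resolution = f_s / N
= 48000 / 512 = 375/4 Hz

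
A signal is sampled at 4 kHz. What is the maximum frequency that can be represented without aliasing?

The maximum frequency that can be represented without aliasing
is the Nyquist frequency: f_max = f_s / 2 = 4 kHz / 2 = 2 kHz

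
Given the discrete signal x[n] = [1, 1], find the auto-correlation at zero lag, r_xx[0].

The auto-correlation at zero lag r_xx[0] equals the signal energy.
r_xx[0] = sum of x[n]^2 = 1^2 + 1^2
= 1 + 1 = 2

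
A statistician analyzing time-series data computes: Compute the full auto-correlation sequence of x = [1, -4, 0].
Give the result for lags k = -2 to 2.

r_xx[k] = sum_m x[m]*x[m+k], indexed from 0, for k = -2 to 2:
  r_xx[-2] = x[2]*x[0] = 0
  r_xx[-1] = x[1]*x[0] + x[2]*x[1] = -4
  r_xx[0] = x[0]*x[0] + x[1]*x[1] + x[2]*x[2] = 17
  r_xx[1] = x[0]*x[1] + x[1]*x[2] = -4
  r_xx[2] = x[0]*x[2] = 0
r_xx = [0, -4, 17, -4, 0]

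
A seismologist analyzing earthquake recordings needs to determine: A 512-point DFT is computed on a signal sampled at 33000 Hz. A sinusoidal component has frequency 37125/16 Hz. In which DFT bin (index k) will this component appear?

DFT frequency resolution = f_s/N = 33000/512 = 4125/64 Hz
Bin index k = f_signal / resolution = 37125/16 / 4125/64 = 36
The signal frequency 37125/16 Hz falls in DFT bin k = 36.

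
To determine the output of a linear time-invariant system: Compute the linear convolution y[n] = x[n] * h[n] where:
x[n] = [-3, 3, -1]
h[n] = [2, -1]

y[n] = sum_k x[k]*h[n-k]. Output length = len(x) + len(h) - 1 = 3 + 2 - 1 = 4.
y[0] = -3*2 = -6
y[1] = 3*2 + -3*-1 = 9
y[2] = -1*2 + 3*-1 = -5
y[3] = -1*-1 = 1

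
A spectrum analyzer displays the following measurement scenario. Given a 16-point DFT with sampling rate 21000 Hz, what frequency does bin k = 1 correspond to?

The frequency of DFT bin k is: f_k = k * f_s / N
f_1 = 1 * 21000 / 16 = 2625/2 Hz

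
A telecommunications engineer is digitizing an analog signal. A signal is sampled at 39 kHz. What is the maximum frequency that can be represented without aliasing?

The maximum frequency that can be represented without aliasing
is the Nyquist frequency: f_max = f_s / 2 = 39 kHz / 2 = 39/2 kHz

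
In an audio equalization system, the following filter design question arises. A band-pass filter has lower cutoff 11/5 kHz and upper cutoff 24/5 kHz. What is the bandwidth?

Bandwidth = f_high - f_low
= 24/5 kHz - 11/5 kHz = 13/5 kHz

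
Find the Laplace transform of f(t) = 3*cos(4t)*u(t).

Standard pair: cos(wt)*u(t) <-> s/(s^2+w^2)
With w = 4: L{3*cos(4t)*u(t)} = 3s/(s^2+16)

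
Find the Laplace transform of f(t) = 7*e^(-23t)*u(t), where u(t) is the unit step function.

Standard Laplace transform pair:
e^(-at)*u(t) <-> 1/(s+a)
With a = 23: L{7*e^(-23t)*u(t)} = 7/(s+23), ROC: Re(s) > -23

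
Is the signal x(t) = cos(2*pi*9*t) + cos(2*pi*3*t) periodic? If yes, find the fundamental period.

f1 = 9 Hz, f2 = 3 Hz
Period T1 = 1/9, T2 = 1/3
Ratio T1/T2 = 3/9, which is rational.
The signal is periodic with fundamental period T = 1/GCD(9,3) = 1/3 s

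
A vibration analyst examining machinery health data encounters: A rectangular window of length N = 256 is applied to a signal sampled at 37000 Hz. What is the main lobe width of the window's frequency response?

For a rectangular window of length N,
the main lobe width in frequency is 2*f_s/N.
= 2*37000/256 = 4625/16 Hz
This determines the minimum frequency separation for resolving two sinusoids.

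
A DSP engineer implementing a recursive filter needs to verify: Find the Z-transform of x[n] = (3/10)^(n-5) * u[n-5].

Time-shifting property: if X(z) = Z{x[n]}, then Z{x[n-d]} = z^(-d) * X(z)
X(z) = z/(z - 3/10) for x[n] = (3/10)^n * u[n]
Z{x[n-5]} = z^(-5) * z/(z - 3/10) = z^(-4)/(z - 3/10)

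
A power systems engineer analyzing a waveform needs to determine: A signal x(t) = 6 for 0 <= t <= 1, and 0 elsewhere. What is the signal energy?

Energy = integral of |x(t)|^2 dt over the signal duration
= 6^2 * 1 = 36 * 1 = 36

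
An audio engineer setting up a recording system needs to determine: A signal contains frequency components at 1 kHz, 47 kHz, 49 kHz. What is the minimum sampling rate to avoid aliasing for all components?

The highest frequency component is f_max = 49 kHz.
Nyquist rate = 2 * f_max = 2 * 49 kHz = 98 kHz.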